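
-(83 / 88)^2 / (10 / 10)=-6889 / 7744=-0.89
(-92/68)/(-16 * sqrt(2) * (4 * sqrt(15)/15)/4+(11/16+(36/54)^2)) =2699280/57903683+2543616 * sqrt(30)/57903683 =0.29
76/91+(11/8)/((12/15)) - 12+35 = 74413/2912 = 25.55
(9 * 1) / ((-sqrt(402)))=-3 * sqrt(402) / 134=-0.45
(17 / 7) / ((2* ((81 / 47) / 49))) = 5593 / 162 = 34.52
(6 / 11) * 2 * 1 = 12 / 11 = 1.09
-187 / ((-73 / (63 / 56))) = 1683 / 584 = 2.88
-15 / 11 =-1.36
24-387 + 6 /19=-362.68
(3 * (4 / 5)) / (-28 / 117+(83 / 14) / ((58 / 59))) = 1140048 / 2751065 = 0.41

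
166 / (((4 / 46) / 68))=129812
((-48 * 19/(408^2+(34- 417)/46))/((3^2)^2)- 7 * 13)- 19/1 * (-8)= 12611000783/206737947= 61.00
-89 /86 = -1.03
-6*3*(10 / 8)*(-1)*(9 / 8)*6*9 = 10935 / 8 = 1366.88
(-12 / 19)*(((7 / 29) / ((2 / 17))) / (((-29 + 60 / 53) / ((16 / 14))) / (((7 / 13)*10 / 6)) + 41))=-1513680 / 16153667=-0.09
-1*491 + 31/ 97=-47596/ 97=-490.68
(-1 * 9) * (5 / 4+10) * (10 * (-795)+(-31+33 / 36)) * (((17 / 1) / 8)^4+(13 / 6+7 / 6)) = 1256244030135 / 65536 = 19168762.67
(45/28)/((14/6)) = 135/196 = 0.69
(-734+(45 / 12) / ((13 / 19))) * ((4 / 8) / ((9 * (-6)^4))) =-37883 / 1213056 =-0.03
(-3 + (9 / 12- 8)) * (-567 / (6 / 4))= 7749 / 2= 3874.50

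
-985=-985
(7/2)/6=7/12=0.58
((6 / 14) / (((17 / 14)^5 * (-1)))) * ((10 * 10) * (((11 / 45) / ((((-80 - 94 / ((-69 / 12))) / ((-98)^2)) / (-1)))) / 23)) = -20292099520 / 779501493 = -26.03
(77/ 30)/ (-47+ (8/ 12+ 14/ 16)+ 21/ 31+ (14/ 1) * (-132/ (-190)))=-0.07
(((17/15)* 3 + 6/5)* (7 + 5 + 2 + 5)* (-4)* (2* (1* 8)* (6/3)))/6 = -27968/15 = -1864.53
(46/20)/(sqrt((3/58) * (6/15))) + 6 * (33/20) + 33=23 * sqrt(435)/30 + 429/10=58.89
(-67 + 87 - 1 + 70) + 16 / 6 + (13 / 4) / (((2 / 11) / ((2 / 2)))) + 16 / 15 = 13273 / 120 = 110.61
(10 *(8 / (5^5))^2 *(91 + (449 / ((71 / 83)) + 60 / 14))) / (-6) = -6575488 / 970703125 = -0.01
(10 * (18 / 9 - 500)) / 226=-2490 / 113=-22.04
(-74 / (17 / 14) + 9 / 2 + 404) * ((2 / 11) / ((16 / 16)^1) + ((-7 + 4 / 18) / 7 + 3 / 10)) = -4426123 / 26180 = -169.07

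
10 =10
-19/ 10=-1.90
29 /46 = 0.63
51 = 51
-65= -65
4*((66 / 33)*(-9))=-72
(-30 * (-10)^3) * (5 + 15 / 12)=187500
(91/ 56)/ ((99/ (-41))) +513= 512.33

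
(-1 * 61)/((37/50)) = -3050/37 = -82.43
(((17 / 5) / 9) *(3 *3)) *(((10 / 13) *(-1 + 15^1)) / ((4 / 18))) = 2142 / 13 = 164.77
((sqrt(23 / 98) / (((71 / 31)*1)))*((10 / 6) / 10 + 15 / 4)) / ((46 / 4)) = 1457*sqrt(46) / 137172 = 0.07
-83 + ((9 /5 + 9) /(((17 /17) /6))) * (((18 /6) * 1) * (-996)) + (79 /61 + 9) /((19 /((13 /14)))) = -7857639141 /40565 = -193704.90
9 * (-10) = -90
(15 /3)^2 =25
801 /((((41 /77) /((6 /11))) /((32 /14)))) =1875.51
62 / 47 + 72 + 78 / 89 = 310360 / 4183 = 74.20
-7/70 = -1/10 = -0.10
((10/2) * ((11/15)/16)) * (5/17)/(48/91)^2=455455/1880064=0.24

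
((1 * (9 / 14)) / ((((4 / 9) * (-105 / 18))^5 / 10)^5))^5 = -4916805934176960357500698246628457220923374136635446571844895448082706616718815876120689786995423007352054922010809318916550911722532215638037453616121092500492217652798245412869655043 / 23328949348058551391873702849703169582811353324987247534408453423754553105837359674586598571040970236465537039680000000000000000000000000000000000000000000000000000000000000000000000000000000000000000000000000000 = -0.00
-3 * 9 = -27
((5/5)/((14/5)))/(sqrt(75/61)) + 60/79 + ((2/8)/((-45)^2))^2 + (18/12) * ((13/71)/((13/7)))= sqrt(183)/42 + 333922100609/368006490000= 1.23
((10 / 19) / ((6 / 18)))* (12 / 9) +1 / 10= 419 / 190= 2.21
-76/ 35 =-2.17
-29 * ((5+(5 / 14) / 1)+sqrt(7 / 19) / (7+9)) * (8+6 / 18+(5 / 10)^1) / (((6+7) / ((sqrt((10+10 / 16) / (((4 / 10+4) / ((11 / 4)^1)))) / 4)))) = -192125 * sqrt(17) / 11648 - 7685 * sqrt(2261) / 758784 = -68.49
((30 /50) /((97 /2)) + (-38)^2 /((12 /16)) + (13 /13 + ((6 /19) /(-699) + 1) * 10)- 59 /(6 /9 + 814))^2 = 929134770740269554166388881 /247826323251900291600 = 3749136.73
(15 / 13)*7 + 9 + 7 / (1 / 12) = 1314 / 13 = 101.08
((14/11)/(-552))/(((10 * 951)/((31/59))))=-217/1703469240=-0.00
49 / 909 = 0.05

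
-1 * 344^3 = -40707584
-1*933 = -933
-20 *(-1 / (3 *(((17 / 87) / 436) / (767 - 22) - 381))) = -188395600 / 10766808523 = -0.02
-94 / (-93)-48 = -4370 / 93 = -46.99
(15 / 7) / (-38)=-15 / 266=-0.06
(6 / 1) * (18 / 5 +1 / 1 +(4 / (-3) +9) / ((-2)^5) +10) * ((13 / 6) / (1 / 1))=89609 / 480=186.69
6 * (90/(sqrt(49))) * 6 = 3240/7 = 462.86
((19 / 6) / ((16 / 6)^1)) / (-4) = -19 / 64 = -0.30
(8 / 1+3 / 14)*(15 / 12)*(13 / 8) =7475 / 448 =16.69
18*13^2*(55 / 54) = 9295 / 3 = 3098.33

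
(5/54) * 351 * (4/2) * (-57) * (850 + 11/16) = -50428755/16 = -3151797.19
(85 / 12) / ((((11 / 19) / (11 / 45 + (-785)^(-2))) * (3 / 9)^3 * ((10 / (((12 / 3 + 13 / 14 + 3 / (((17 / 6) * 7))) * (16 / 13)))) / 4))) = 1368873696 / 6778475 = 201.94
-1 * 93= -93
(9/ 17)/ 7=9/ 119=0.08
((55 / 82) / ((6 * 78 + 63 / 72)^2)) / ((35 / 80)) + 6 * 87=191625741634 / 367099117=522.00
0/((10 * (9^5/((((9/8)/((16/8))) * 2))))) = 0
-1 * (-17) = 17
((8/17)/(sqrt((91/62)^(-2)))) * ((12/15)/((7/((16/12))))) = 832/7905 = 0.11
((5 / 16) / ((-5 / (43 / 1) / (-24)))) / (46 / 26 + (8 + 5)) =559 / 128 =4.37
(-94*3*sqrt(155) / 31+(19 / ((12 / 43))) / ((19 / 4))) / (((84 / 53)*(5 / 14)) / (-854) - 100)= -973133 / 6789345+6381942*sqrt(155) / 70156565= 0.99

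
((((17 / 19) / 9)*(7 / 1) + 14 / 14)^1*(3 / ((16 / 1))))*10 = 725 / 228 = 3.18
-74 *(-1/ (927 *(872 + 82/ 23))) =851/ 9333963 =0.00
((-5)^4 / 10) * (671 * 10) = 419375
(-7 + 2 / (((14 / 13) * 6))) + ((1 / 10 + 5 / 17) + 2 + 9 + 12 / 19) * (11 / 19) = 175124 / 644385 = 0.27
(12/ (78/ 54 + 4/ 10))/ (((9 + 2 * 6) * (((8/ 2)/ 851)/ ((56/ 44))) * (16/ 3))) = 114885/ 7304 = 15.73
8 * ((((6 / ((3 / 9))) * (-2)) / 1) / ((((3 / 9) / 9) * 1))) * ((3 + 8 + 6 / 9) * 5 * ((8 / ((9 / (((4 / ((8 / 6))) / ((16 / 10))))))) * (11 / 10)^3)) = -1006236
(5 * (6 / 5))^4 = 1296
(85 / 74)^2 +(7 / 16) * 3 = 57649 / 21904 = 2.63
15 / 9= 1.67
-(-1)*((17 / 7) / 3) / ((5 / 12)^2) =816 / 175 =4.66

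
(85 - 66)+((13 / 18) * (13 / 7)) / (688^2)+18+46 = 4950231721 / 59641344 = 83.00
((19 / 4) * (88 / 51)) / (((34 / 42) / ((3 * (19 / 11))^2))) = 864234 / 3179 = 271.86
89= 89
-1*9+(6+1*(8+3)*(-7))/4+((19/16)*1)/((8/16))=-195/8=-24.38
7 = 7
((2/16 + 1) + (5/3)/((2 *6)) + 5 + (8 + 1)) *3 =1099/24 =45.79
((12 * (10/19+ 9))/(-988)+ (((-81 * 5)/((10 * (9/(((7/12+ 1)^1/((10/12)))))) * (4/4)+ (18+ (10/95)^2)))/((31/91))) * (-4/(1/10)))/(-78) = -416192090689/44637966958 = -9.32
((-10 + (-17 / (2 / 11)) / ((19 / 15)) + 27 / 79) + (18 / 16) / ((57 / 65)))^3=-961361607266243351 / 1731458304512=-555232.32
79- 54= 25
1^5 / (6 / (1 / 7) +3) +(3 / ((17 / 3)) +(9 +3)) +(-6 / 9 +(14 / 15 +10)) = 17456 / 765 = 22.82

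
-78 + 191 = 113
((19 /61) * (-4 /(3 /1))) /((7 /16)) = -1216 /1281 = -0.95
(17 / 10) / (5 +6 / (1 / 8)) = 17 / 530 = 0.03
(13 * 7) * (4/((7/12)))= 624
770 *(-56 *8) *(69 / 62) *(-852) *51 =517127466240 / 31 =16681531169.03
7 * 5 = 35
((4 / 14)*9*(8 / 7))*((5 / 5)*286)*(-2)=-82368 / 49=-1680.98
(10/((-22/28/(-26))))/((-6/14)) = -25480/33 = -772.12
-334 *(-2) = 668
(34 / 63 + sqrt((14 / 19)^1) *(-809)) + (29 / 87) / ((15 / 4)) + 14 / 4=289 / 70 - 809 *sqrt(266) / 19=-690.31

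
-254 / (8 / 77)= -9779 / 4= -2444.75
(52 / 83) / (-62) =-26 / 2573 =-0.01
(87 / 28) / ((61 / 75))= 6525 / 1708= 3.82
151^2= 22801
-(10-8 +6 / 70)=-73 / 35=-2.09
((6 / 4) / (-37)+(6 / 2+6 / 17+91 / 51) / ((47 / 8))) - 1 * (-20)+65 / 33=14831131 / 650386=22.80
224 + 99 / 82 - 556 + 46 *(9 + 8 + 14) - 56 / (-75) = 6740117 / 6150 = 1095.95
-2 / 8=-1 / 4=-0.25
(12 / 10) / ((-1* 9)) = -2 / 15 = -0.13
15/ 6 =5/ 2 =2.50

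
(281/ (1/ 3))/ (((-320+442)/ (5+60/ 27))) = 18265/ 366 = 49.90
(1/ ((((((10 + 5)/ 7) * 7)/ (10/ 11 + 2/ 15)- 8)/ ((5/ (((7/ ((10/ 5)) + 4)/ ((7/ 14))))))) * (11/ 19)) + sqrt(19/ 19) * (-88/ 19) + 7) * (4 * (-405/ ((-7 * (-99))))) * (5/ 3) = -169410700/ 17686207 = -9.58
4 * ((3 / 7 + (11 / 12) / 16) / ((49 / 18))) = 1959 / 2744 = 0.71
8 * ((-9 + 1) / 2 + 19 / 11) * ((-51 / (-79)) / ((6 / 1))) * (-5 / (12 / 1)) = 2125 / 2607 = 0.82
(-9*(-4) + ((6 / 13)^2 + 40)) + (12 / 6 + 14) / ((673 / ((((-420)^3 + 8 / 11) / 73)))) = -2196712853648 / 91330811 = -24052.26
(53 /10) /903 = 53 /9030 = 0.01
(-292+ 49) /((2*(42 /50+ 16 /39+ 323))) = -236925 /632288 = -0.37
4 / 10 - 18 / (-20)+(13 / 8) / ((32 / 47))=4719 / 1280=3.69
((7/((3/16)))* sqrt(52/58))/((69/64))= 32.79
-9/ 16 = -0.56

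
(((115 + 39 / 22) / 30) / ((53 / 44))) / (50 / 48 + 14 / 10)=20552 / 15529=1.32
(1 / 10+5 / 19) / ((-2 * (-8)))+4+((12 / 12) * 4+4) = 36549 / 3040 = 12.02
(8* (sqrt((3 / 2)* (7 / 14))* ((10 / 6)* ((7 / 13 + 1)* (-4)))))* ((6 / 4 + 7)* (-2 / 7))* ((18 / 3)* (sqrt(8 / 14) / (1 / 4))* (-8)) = -3481600* sqrt(21) / 637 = -25046.62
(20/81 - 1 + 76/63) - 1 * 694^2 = -273087355/567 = -481635.55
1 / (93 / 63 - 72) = -0.01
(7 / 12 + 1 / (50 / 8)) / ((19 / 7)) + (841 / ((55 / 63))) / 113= 62340943 / 7085100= 8.80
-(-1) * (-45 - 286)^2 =109561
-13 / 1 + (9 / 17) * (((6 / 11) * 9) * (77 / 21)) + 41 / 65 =-3138 / 1105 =-2.84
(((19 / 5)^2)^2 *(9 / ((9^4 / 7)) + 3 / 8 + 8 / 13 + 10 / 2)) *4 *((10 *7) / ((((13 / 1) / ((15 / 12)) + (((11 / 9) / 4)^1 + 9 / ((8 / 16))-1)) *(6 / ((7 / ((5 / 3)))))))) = 8850.62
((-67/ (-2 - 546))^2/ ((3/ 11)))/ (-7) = -49379/ 6306384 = -0.01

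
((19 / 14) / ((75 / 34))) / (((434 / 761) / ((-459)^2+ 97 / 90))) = 4660765808761 / 20506500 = 227282.36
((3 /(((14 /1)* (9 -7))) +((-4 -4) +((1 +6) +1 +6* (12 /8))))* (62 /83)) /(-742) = -7905 /862204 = -0.01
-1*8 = -8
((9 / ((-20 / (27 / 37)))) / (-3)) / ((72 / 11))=99 / 5920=0.02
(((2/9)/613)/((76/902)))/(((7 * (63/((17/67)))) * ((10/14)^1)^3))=53669/7901033625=0.00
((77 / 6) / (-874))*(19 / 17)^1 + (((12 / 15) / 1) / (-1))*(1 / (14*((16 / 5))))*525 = -9.39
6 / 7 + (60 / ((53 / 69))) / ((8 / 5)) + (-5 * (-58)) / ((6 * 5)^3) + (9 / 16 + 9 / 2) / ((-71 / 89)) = 12330249131 / 284482800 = 43.34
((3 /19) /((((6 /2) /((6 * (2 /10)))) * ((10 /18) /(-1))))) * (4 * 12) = -2592 /475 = -5.46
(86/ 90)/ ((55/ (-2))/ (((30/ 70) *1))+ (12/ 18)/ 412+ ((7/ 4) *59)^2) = 70864/ 785828835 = 0.00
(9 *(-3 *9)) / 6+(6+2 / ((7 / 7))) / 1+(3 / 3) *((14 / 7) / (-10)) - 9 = -417 / 10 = -41.70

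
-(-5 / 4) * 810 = 2025 / 2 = 1012.50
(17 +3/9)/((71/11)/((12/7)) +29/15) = 11440/3761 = 3.04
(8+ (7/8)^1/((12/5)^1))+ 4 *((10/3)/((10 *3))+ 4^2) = 20969/288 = 72.81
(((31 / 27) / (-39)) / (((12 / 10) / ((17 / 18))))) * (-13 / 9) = 2635 / 78732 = 0.03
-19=-19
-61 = -61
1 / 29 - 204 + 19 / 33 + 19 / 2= -371105 / 1914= -193.89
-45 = -45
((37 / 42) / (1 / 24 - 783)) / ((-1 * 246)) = 74 / 16179051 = 0.00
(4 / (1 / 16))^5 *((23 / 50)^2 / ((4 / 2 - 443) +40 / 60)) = -426007068672 / 825625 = -515981.31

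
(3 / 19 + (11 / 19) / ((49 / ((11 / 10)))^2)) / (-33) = -721631 / 150542700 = -0.00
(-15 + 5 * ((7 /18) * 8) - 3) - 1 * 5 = -67 /9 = -7.44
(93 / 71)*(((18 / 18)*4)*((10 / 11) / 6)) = 620 / 781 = 0.79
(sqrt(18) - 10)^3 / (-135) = 308 / 27 - 106 * sqrt(2) / 15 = 1.41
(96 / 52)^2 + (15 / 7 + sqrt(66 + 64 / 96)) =6567 / 1183 + 10 * sqrt(6) / 3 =13.72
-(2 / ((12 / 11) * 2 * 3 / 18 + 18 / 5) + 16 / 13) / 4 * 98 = -120491 / 2834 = -42.52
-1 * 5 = -5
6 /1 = 6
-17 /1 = -17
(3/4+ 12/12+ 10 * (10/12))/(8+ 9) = 121/204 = 0.59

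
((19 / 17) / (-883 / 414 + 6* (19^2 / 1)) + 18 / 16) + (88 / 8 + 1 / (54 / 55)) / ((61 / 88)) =3704949952903 / 200661217272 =18.46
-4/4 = -1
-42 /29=-1.45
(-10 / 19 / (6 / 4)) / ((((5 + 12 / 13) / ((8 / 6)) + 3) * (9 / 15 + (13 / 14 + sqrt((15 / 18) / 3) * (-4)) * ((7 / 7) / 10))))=-14123200 / 188337291 - 4076800 * sqrt(10) / 565011873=-0.10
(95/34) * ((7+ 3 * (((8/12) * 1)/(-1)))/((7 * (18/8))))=950/1071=0.89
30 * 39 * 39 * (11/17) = 501930/17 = 29525.29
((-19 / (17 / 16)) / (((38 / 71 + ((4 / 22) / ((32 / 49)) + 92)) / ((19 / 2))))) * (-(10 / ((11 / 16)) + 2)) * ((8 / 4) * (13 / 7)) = 2217799168 / 19716583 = 112.48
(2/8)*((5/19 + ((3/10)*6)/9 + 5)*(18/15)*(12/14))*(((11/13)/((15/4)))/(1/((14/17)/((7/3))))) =411048/3674125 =0.11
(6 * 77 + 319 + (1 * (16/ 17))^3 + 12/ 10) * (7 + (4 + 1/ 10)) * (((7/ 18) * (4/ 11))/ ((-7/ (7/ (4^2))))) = -1660640919/ 21617200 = -76.82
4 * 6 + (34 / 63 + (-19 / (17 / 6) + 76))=100496 / 1071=93.83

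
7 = 7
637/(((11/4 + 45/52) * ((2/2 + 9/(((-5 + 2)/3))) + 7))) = -8281/47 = -176.19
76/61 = 1.25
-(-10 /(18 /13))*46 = 2990 /9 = 332.22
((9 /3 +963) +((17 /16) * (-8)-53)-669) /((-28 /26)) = -6123 /28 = -218.68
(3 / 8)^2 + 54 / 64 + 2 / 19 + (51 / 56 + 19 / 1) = 178755 / 8512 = 21.00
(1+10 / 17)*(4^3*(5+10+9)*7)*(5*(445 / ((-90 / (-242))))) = 1736824320 / 17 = 102166136.47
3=3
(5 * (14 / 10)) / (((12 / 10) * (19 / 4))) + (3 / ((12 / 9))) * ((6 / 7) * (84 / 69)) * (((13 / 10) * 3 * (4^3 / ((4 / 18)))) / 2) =8651074 / 6555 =1319.77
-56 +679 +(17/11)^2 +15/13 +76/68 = 16784254/26741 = 627.66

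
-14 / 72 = -7 / 36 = -0.19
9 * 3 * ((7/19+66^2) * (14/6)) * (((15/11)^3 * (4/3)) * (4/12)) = 309298.88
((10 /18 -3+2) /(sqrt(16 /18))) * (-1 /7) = sqrt(2) /21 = 0.07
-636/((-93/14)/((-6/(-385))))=2544/1705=1.49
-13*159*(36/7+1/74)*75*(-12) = 2484430650/259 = 9592396.33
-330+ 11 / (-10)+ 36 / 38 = -62729 / 190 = -330.15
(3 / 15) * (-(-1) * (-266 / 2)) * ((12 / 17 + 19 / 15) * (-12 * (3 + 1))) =1070384 / 425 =2518.55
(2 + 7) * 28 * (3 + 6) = 2268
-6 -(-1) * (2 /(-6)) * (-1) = -17 /3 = -5.67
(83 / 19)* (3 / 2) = 249 / 38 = 6.55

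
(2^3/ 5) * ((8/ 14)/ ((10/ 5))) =16/ 35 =0.46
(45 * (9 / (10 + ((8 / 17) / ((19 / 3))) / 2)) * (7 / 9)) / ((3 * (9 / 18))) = 33915 / 1621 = 20.92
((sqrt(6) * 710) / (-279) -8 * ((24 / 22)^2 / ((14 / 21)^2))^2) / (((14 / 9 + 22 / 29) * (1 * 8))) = -6849684 / 2210791 -10295 * sqrt(6) / 74896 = -3.43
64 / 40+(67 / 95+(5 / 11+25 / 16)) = 72269 / 16720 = 4.32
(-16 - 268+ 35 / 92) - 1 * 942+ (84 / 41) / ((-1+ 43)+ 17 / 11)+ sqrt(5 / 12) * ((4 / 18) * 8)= -2214349715 / 1806788+ 8 * sqrt(15) / 27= -1224.42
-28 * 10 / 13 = -280 / 13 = -21.54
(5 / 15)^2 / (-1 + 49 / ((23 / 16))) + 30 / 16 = 102919 / 54792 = 1.88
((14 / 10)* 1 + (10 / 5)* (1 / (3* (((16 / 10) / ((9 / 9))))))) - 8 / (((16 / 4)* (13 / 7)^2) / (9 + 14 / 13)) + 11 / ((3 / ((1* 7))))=2852573 / 131820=21.64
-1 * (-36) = 36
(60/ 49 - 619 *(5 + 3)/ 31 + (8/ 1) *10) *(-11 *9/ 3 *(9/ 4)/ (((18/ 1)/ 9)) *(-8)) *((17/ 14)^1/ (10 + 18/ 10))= -1505460330/ 627347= -2399.73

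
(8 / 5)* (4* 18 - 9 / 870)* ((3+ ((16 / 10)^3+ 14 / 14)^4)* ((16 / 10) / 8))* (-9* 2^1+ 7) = -151916913141750768 / 885009765625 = -171655.63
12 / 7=1.71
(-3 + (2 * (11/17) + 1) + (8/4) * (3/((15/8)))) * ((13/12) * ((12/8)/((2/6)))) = 2067/170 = 12.16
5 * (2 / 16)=5 / 8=0.62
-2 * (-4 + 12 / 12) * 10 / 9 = 20 / 3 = 6.67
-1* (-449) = 449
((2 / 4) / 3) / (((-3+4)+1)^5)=1 / 192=0.01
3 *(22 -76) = -162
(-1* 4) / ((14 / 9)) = -18 / 7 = -2.57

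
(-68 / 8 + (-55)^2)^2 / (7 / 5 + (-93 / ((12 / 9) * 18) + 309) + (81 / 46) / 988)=344619771015 / 11609191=29685.08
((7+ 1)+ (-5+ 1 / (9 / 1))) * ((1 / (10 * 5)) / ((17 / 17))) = 14 / 225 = 0.06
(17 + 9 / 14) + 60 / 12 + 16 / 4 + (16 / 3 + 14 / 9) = 4225 / 126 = 33.53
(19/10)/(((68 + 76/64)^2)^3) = 159383552/9201438539245969245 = 0.00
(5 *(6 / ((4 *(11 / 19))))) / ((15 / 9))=171 / 22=7.77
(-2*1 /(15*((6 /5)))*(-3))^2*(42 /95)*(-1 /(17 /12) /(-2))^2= 168 /27455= 0.01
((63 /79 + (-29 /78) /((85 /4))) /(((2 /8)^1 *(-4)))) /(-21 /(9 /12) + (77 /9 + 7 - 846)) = 612789 /674441170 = 0.00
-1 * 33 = -33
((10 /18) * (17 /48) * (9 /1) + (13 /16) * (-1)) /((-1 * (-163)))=23 /3912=0.01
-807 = -807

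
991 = 991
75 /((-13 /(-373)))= 27975 /13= 2151.92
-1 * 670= -670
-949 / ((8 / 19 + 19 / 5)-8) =90155 / 359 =251.13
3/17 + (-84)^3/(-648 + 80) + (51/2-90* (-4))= 3450015/2414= 1429.17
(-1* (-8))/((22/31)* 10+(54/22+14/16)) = 0.77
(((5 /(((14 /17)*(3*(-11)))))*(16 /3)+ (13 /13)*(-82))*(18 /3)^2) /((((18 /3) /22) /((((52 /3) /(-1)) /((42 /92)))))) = 550217408 /1323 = 415886.17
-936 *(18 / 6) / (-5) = 2808 / 5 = 561.60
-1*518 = -518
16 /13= 1.23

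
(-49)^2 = 2401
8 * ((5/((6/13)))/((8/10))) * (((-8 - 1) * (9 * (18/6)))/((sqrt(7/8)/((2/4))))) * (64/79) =-1684800 * sqrt(14)/553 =-11399.54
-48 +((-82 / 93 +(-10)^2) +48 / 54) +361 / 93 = 503 / 9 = 55.89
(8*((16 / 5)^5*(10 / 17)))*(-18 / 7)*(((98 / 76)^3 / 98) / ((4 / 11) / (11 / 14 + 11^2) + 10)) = -12141814874112 / 1367213901125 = -8.88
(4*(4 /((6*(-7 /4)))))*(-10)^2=-3200 /21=-152.38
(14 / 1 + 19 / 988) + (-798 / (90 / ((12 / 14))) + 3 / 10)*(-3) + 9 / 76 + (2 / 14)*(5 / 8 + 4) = 2538059 / 69160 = 36.70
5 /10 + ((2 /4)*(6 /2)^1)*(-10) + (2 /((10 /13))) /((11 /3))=-1517 /110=-13.79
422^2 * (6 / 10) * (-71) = -37931892 / 5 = -7586378.40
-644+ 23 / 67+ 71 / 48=-2065243 / 3216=-642.18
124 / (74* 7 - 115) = 4 / 13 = 0.31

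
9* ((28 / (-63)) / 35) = -4 / 35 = -0.11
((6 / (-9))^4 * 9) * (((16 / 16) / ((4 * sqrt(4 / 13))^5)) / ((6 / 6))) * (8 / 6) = 169 * sqrt(13) / 13824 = 0.04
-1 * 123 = -123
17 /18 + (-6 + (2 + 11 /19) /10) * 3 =-13921 /855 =-16.28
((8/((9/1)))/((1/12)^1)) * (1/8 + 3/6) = 20/3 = 6.67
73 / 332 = 0.22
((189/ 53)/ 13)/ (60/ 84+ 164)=0.00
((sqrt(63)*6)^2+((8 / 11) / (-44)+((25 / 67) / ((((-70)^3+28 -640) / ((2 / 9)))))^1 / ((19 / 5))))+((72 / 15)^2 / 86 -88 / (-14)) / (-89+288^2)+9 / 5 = 337057721163756785030287 / 148497737217131090250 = 2269.78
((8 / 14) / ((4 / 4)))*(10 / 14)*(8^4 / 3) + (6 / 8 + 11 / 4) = 164869 / 294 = 560.78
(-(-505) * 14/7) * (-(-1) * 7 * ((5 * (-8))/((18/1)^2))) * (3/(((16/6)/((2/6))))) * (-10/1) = 88375/27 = 3273.15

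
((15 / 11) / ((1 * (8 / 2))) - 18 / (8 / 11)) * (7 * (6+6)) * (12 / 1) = -270648 / 11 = -24604.36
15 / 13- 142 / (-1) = 1861 / 13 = 143.15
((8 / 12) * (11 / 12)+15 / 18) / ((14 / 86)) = 559 / 63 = 8.87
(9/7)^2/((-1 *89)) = -81/4361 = -0.02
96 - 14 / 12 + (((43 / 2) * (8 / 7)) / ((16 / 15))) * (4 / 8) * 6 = 13771 / 84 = 163.94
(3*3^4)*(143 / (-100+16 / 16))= -351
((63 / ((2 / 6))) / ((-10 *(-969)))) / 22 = 63 / 71060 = 0.00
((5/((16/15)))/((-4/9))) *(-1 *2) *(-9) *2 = -6075/16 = -379.69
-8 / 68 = -2 / 17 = -0.12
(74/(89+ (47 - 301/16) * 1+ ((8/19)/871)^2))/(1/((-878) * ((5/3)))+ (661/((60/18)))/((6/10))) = 355876854435440/186260120506908977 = 0.00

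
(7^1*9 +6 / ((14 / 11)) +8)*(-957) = -507210 / 7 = -72458.57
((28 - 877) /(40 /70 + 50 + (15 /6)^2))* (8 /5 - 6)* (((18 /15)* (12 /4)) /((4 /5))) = 2353428 /7955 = 295.84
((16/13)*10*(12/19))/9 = 640/741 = 0.86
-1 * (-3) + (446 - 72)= 377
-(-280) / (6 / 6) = 280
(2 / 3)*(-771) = -514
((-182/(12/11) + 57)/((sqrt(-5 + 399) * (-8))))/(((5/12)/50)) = 3295 * sqrt(394)/788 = 83.00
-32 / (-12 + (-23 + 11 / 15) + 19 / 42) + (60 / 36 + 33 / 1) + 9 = 105599 / 2367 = 44.61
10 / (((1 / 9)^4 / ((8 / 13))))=524880 / 13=40375.38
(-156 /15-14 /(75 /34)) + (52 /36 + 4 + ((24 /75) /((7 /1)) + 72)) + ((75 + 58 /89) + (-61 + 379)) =63694844 /140175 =454.40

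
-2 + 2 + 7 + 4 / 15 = 109 / 15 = 7.27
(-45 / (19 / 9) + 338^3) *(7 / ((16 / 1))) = 5135721941 / 304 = 16893822.17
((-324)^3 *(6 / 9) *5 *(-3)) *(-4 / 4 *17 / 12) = -481839840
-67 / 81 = -0.83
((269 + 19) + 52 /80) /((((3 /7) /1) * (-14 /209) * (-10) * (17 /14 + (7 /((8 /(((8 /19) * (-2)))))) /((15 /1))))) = 160472081 /185960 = 862.94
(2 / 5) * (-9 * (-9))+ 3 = 177 / 5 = 35.40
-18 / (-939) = 6 / 313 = 0.02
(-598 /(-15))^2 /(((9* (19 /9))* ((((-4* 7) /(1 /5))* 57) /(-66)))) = 1966822 /2842875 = 0.69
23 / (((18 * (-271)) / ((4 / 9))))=-46 / 21951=-0.00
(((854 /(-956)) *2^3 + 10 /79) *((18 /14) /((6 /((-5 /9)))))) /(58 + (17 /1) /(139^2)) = 1280421991 /88866579627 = 0.01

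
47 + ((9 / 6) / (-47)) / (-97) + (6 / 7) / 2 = 3027197 / 63826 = 47.43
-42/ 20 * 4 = -8.40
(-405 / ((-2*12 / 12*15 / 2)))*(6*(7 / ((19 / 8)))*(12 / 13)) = 108864 / 247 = 440.74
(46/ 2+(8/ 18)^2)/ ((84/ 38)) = 35701/ 3402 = 10.49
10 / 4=5 / 2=2.50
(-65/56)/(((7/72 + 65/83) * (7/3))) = -145665/257789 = -0.57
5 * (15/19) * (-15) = -1125/19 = -59.21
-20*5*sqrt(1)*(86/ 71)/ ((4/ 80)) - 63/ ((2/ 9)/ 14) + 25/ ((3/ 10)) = -1343647/ 213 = -6308.20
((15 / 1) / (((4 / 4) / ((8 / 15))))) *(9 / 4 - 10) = -62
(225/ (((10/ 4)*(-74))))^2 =2025/ 1369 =1.48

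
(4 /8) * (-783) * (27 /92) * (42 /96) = -147987 /2944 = -50.27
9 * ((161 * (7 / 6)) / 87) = 19.43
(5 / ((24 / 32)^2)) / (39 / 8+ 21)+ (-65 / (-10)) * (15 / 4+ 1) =465281 / 14904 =31.22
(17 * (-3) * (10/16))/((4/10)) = -1275/16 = -79.69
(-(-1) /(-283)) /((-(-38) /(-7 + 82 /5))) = -47 /53770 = -0.00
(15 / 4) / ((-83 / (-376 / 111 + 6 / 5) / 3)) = 1821 / 6142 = 0.30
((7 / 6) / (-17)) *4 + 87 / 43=3835 / 2193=1.75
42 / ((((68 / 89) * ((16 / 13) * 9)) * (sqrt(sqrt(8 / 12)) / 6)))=8099 * 2^(3 / 4) * 3^(1 / 4) / 544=32.95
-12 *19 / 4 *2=-114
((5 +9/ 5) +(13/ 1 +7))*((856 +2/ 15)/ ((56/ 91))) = 5592691/ 150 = 37284.61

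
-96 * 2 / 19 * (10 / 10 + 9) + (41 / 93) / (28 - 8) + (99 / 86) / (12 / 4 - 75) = -614209597 / 6078480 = -101.05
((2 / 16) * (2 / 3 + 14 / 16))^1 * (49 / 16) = 1813 / 3072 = 0.59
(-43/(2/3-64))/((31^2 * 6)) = 43/365180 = 0.00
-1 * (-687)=687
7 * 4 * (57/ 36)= 133/ 3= 44.33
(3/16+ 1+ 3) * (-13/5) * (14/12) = -6097/480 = -12.70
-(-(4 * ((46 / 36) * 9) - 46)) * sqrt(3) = 0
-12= -12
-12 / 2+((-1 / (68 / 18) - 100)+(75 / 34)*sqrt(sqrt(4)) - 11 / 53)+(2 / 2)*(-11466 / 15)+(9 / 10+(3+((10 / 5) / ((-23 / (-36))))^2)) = -408553334 / 476629+75*sqrt(2) / 34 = -854.05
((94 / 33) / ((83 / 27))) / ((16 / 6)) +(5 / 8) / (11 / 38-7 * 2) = 287207 / 951346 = 0.30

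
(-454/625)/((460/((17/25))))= -3859/3593750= -0.00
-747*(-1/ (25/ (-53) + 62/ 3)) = 118773/ 3211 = 36.99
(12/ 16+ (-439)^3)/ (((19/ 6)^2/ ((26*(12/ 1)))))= -950277948984/ 361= -2632348889.15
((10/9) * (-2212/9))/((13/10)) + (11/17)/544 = -2045646017/9738144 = -210.07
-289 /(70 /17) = -4913 /70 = -70.19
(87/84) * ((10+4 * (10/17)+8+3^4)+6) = 52925/476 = 111.19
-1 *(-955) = 955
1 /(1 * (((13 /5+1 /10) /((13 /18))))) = 65 /243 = 0.27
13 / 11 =1.18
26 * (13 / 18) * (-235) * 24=-105906.67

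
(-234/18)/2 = -13/2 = -6.50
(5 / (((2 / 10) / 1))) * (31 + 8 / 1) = 975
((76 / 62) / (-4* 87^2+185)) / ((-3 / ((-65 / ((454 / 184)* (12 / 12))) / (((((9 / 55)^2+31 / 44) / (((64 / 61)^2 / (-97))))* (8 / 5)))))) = 7038986240000 / 2028948510151845813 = 0.00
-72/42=-12/7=-1.71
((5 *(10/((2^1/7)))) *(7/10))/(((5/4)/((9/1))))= 882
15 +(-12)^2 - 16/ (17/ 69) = 1599/ 17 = 94.06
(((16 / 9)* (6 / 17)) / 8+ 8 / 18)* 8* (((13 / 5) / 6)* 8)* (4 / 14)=13312 / 3213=4.14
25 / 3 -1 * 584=-1727 / 3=-575.67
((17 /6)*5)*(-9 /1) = -255 /2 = -127.50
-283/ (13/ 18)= -5094/ 13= -391.85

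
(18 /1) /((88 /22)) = 9 /2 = 4.50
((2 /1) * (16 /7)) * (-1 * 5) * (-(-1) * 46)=-7360 /7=-1051.43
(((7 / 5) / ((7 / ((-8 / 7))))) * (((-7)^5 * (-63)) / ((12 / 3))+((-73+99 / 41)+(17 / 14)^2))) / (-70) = 2126656194 / 2461025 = 864.13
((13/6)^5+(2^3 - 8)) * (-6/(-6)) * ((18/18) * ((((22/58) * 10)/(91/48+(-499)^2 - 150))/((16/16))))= 20421115/28058661711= 0.00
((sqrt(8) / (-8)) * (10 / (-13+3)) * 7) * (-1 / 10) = -7 * sqrt(2) / 40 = -0.25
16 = 16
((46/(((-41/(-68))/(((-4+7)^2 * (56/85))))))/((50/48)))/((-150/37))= -13724928/128125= -107.12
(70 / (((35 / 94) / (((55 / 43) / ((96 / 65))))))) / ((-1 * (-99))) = 15275 / 9288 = 1.64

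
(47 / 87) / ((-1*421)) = -47 / 36627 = -0.00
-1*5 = -5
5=5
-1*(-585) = 585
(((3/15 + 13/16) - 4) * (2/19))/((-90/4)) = 239/17100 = 0.01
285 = 285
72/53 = 1.36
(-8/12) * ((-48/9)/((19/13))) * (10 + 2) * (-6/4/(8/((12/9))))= -416/57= -7.30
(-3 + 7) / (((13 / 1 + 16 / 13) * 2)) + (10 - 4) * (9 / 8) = 5099 / 740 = 6.89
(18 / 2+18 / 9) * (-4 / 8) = -11 / 2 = -5.50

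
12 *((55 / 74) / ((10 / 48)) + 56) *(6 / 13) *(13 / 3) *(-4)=-211584 / 37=-5718.49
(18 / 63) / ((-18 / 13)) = -13 / 63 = -0.21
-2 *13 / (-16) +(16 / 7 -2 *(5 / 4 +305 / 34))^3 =-40327830547 / 6740636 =-5982.79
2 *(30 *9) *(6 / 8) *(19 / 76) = 405 / 4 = 101.25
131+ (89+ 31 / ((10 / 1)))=2231 / 10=223.10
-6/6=-1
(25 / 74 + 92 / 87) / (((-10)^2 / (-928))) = -35932 / 2775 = -12.95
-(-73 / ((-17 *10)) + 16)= -2793 / 170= -16.43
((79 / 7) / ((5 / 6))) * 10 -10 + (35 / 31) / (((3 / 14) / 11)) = 119384 / 651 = 183.39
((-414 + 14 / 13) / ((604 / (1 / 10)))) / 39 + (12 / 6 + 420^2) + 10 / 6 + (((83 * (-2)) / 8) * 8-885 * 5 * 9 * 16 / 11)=498161878204 / 4210635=118310.39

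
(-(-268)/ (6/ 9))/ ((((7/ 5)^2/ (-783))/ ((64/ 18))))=-571004.08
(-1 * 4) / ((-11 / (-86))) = -344 / 11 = -31.27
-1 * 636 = -636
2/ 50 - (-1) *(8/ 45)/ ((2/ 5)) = 109/ 225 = 0.48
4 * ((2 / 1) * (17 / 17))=8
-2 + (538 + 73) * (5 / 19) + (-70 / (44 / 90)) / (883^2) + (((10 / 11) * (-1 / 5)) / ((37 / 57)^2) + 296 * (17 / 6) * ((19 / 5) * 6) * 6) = 128149128005011232 / 1115426981845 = 114887.96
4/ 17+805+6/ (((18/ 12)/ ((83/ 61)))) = 840673/ 1037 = 810.68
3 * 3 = 9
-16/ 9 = -1.78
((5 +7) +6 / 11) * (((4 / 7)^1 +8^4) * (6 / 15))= 20557.34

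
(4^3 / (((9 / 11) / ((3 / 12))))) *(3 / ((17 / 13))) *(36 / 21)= 9152 / 119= 76.91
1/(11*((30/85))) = 17/66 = 0.26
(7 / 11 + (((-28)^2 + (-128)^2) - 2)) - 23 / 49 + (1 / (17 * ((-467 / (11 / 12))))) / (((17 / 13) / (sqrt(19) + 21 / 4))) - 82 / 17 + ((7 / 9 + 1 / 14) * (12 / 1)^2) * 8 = 21113093176589 / 1163920912 - 143 * sqrt(19) / 1619556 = 18139.63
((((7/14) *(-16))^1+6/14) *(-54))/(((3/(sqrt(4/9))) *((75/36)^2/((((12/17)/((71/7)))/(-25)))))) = -1099008/18859375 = -0.06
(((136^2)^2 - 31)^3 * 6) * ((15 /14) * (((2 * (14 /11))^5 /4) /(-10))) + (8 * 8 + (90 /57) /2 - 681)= -2104093440606342058554753587713108 /3059969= -687619201569147288274735300.00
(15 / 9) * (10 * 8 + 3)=138.33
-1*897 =-897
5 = 5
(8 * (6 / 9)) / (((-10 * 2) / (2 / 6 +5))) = -64 / 45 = -1.42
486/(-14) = -243/7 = -34.71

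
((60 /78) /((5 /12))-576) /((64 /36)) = -8397 /26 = -322.96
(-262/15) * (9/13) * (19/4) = -7467/130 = -57.44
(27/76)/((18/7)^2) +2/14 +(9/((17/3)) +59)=6596855/108528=60.78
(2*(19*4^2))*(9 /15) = 1824 /5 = 364.80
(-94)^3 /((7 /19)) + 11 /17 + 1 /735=-28169248258 /12495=-2254441.64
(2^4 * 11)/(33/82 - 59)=-14432/4805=-3.00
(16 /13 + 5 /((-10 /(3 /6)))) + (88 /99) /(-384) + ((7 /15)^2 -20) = -2640049 /140400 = -18.80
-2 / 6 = -0.33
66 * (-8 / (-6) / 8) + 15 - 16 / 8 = 24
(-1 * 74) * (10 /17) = -740 /17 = -43.53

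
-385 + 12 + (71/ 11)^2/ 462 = -20846405/ 55902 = -372.91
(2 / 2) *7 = 7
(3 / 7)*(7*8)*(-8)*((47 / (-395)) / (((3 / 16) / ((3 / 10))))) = 72192 / 1975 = 36.55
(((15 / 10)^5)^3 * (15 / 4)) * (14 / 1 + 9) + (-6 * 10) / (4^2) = 4949881395 / 131072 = 37764.60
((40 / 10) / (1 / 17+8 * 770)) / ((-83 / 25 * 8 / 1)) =-425 / 17383686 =-0.00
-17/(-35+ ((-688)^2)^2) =-17/224054542301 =-0.00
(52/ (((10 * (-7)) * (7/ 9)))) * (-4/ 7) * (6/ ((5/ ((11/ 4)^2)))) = 4.95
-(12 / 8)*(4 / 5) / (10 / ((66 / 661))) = -198 / 16525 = -0.01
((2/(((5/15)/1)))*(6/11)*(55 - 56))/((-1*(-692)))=-9/1903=-0.00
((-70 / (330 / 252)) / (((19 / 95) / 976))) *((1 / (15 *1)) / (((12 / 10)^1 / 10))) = -4782400 / 33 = -144921.21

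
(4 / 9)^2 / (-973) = -16 / 78813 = -0.00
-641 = -641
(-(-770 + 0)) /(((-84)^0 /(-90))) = -69300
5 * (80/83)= 4.82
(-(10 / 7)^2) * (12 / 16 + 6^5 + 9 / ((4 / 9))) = -779700 / 49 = -15912.24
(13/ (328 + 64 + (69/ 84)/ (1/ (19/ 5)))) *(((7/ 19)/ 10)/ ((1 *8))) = 637/ 4204092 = 0.00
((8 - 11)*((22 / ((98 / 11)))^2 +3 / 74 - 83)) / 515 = 8193783 / 18300422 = 0.45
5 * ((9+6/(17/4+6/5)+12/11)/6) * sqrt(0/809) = 0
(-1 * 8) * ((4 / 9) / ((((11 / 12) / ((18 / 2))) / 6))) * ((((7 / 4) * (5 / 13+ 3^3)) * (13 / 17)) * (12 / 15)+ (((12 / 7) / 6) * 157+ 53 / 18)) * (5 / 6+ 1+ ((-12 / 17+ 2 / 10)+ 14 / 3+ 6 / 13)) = -104278.05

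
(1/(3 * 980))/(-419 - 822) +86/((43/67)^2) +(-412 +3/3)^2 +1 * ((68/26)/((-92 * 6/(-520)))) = 203432617318277/1202802020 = 169132.25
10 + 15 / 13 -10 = 15 / 13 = 1.15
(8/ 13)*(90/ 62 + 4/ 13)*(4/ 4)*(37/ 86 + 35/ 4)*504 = 1128467088/ 225277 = 5009.24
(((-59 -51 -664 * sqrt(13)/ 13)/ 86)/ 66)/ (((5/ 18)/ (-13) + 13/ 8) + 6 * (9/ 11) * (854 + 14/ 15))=-0.00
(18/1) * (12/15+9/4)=549/10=54.90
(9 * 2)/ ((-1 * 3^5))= -0.07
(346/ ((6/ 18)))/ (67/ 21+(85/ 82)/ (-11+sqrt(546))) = 49513764636/ 153420923-37536156 * sqrt(546)/ 153420923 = 317.01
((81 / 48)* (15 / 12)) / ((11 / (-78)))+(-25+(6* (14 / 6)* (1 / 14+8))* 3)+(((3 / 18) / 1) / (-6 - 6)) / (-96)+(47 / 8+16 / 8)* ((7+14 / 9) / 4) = 24017483 / 76032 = 315.89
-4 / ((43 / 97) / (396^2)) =-60844608 / 43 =-1414990.88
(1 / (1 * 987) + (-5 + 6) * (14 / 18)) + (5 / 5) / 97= 226643 / 287217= 0.79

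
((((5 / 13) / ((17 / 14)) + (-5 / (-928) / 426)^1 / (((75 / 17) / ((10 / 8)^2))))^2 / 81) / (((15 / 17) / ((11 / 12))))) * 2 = 3881759904867566095 / 1508310572930143617024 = 0.00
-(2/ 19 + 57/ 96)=-425/ 608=-0.70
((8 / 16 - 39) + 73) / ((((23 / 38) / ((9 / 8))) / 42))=10773 / 4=2693.25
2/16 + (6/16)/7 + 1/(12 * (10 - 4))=97/504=0.19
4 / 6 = 2 / 3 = 0.67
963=963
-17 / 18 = -0.94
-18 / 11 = -1.64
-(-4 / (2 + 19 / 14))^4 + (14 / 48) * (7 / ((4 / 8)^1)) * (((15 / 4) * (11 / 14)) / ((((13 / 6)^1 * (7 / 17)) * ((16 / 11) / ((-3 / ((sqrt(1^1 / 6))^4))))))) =-1003.32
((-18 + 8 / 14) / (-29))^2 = 14884 / 41209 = 0.36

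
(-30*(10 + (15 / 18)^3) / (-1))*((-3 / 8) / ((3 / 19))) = -217075 / 288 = -753.73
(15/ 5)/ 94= 0.03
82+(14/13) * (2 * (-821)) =-21922/13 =-1686.31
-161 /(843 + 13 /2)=-322 /1699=-0.19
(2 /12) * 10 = 5 /3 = 1.67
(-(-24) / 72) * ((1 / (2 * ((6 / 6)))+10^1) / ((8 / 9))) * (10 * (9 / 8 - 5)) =-9765 / 64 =-152.58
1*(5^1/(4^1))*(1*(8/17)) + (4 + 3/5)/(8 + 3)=941/935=1.01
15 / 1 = 15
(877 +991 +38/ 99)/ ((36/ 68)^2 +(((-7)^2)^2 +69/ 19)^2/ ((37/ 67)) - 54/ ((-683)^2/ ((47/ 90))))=832701757582917725/ 4666524626150464755744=0.00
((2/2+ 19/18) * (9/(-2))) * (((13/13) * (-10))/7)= 185/14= 13.21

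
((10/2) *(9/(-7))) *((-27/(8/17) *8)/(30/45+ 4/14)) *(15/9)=20655/4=5163.75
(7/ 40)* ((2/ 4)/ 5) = 7/ 400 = 0.02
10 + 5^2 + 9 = 44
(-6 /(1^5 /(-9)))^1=54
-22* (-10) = 220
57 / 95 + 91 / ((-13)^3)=472 / 845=0.56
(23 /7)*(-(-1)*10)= 230 /7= 32.86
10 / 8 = 5 / 4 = 1.25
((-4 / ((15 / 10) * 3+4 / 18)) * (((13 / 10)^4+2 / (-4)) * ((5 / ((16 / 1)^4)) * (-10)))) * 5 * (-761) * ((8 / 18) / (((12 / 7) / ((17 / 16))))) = -125509447 / 78643200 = -1.60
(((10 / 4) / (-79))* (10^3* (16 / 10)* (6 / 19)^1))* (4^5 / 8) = -2046.64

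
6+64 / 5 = 18.80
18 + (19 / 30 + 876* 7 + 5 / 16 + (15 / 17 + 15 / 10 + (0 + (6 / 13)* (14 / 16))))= 326393947 / 53040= 6153.73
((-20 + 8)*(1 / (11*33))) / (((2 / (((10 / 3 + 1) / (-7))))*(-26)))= -1 / 2541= -0.00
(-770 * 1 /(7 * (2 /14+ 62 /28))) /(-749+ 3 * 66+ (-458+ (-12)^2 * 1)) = 28 /519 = 0.05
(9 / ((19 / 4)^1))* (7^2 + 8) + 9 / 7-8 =709 / 7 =101.29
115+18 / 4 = 239 / 2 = 119.50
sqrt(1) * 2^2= 4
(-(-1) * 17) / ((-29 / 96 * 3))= -544 / 29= -18.76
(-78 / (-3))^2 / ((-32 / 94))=-7943 / 4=-1985.75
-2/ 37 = -0.05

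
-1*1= -1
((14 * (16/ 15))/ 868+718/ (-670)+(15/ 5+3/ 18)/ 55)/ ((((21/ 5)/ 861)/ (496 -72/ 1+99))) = -4883707579/ 45694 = -106878.53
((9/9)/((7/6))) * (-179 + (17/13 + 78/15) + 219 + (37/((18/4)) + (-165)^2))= 4559612/195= 23382.63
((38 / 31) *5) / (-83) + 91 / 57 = 223313 / 146661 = 1.52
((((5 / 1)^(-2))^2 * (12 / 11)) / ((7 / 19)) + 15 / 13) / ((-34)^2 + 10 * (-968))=-724839 / 5332827500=-0.00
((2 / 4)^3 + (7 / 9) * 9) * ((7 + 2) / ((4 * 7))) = 513 / 224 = 2.29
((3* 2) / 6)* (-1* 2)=-2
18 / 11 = 1.64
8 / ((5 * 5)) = 0.32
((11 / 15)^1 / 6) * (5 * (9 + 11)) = 110 / 9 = 12.22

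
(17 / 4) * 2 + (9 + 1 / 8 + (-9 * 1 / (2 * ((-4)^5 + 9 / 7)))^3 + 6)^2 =511056579793613868108828185 / 2153942756111797693136656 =237.27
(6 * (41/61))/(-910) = -123/27755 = -0.00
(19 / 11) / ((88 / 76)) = 361 / 242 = 1.49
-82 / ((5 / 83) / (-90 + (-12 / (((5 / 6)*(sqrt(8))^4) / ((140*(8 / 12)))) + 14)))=660182 / 5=132036.40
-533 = -533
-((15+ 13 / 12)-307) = 3491 / 12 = 290.92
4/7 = 0.57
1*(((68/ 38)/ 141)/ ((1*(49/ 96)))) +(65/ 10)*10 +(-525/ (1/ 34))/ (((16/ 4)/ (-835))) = 326099263461/ 87514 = 3726252.52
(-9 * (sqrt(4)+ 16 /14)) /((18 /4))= -44 /7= -6.29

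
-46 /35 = -1.31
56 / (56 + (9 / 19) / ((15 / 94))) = 2660 / 2801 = 0.95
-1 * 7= -7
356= 356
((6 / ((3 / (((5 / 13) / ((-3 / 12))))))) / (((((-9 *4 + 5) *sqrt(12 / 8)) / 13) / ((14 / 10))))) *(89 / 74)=2492 *sqrt(6) / 3441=1.77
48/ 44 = 12/ 11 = 1.09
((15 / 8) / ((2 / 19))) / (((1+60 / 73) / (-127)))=-139065 / 112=-1241.65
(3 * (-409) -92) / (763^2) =-0.00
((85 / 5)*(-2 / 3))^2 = 1156 / 9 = 128.44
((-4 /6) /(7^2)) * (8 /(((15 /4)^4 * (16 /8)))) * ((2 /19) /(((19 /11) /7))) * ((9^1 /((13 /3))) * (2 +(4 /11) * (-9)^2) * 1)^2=-1471070208 /2936058125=-0.50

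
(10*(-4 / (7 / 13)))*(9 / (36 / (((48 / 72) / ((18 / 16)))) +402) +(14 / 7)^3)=-2572960 / 4319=-595.73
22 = 22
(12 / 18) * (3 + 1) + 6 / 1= 26 / 3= 8.67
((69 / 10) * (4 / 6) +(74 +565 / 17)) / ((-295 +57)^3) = -97 / 11692940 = -0.00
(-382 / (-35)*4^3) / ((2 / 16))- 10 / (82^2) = 657553233 / 117670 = 5588.11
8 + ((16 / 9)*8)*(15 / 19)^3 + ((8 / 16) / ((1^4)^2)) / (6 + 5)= 2270043 / 150898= 15.04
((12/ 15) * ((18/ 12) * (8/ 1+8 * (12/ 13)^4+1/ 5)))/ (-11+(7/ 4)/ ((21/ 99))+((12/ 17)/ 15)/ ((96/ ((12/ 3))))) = -2448539784/ 400282415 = -6.12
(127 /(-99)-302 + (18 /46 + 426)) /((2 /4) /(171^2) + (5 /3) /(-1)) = -1821506364 /24659657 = -73.87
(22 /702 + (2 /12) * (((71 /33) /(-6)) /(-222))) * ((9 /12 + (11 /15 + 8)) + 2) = 5743663 /15824160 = 0.36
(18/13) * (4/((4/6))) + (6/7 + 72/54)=2866/273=10.50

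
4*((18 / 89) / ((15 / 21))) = 504 / 445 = 1.13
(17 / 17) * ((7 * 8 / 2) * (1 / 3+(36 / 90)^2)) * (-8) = -8288 / 75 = -110.51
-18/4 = -9/2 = -4.50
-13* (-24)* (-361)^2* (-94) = -3822054288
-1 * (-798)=798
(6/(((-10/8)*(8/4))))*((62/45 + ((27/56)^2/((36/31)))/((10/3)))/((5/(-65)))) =21102289/470400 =44.86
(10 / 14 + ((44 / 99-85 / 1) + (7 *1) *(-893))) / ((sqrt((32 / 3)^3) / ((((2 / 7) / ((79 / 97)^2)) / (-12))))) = 3755084855 *sqrt(6) / 1409167872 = 6.53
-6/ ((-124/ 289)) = 867/ 62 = 13.98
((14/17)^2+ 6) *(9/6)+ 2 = 3473/289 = 12.02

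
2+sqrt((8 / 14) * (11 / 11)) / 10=sqrt(7) / 35+2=2.08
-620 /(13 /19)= -11780 /13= -906.15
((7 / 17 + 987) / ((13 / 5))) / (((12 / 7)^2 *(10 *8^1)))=411257 / 254592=1.62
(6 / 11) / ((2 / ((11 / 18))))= 1 / 6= 0.17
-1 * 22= -22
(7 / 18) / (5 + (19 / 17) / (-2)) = 119 / 1359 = 0.09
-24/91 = -0.26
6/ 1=6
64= 64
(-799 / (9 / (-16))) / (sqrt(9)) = 12784 / 27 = 473.48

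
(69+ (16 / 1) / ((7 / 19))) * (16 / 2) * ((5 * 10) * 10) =449714.29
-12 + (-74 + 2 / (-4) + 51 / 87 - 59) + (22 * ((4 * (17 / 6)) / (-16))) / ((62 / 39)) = -1112719 / 7192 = -154.72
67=67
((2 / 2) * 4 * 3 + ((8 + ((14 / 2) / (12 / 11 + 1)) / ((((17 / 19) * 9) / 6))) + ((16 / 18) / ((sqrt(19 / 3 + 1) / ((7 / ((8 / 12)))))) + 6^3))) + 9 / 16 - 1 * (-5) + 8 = 14 * sqrt(66) / 33 + 4730605 / 18768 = 255.50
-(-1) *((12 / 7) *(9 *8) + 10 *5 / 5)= 934 / 7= 133.43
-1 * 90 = -90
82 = 82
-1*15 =-15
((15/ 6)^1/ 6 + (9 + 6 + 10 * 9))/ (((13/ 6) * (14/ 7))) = 1265/ 52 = 24.33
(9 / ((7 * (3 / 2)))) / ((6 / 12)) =12 / 7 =1.71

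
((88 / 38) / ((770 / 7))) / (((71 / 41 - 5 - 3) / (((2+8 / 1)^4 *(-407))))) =66748000 / 4883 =13669.47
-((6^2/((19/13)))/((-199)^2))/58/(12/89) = -0.00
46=46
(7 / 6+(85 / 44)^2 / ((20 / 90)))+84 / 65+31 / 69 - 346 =-5666466763 / 17365920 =-326.30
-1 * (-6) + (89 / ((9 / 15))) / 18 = 769 / 54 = 14.24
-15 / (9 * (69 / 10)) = -50 / 207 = -0.24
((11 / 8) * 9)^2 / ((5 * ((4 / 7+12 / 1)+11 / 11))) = 68607 / 30400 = 2.26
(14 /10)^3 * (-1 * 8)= -21.95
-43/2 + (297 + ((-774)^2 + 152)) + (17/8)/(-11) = 52756291/88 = 599503.31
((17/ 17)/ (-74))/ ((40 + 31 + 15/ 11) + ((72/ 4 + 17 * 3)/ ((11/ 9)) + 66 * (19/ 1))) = -0.00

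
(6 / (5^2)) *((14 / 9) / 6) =14 / 225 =0.06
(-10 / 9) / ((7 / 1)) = -10 / 63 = -0.16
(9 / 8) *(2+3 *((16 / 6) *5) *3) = 137.25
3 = 3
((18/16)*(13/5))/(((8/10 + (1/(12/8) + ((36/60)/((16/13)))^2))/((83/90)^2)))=716456/490845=1.46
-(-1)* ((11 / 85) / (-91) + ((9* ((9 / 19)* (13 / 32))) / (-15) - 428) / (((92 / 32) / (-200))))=100668777043 / 3380195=29781.94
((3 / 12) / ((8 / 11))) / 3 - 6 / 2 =-277 / 96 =-2.89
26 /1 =26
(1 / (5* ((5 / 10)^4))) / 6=8 / 15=0.53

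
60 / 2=30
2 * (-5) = -10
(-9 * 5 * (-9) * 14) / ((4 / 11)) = 31185 / 2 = 15592.50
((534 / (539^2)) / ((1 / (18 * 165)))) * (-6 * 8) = -6920640 / 26411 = -262.04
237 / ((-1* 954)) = -79 / 318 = -0.25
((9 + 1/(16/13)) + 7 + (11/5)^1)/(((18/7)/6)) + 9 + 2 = 4429/80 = 55.36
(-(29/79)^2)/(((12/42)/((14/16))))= -0.41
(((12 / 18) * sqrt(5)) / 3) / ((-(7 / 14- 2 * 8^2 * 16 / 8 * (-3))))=-4 * sqrt(5) / 13833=-0.00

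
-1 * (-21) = 21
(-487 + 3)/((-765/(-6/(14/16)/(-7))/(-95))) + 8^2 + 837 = 2104463/2499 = 842.12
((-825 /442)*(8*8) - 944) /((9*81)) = -235024 /161109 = -1.46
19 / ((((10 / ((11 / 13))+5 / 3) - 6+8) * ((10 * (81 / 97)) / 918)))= 344641 / 2555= 134.89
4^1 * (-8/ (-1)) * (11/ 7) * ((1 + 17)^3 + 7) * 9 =18497952/ 7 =2642564.57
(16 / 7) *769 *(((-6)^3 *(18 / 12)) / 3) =-1328832 / 7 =-189833.14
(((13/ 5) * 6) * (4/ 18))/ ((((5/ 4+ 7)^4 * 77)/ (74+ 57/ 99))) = 32760832/ 45201378915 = 0.00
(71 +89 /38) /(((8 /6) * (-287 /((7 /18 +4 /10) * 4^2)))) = -65959 /27265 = -2.42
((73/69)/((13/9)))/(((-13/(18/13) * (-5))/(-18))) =-70956/252655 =-0.28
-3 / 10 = -0.30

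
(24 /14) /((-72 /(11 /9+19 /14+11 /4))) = -0.13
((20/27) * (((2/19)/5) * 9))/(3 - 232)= -0.00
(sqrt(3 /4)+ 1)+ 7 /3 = sqrt(3) /2+ 10 /3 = 4.20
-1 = -1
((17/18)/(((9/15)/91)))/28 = 1105/216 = 5.12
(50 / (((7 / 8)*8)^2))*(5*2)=500 / 49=10.20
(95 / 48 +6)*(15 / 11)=1915 / 176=10.88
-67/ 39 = -1.72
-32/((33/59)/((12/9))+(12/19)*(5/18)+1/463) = -199304832/3718841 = -53.59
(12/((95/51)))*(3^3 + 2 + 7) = 22032/95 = 231.92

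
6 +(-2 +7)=11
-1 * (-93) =93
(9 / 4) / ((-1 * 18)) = -0.12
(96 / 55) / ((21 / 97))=3104 / 385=8.06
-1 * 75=-75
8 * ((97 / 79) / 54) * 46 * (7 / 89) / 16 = 15617 / 379674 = 0.04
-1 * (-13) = 13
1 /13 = 0.08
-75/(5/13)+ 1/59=-11504/59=-194.98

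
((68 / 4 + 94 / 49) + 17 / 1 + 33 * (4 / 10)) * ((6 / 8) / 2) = 18051 / 980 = 18.42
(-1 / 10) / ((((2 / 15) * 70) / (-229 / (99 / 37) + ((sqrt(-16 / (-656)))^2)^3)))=291983767 / 318415020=0.92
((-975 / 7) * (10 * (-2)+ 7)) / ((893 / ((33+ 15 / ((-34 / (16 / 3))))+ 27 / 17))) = 6945900 / 106267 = 65.36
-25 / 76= -0.33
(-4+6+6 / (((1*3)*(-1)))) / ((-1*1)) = 0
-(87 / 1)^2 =-7569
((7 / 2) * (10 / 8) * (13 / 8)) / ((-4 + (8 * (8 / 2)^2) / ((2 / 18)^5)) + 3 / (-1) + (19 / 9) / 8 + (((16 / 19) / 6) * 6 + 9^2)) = 77805 / 82718550728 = 0.00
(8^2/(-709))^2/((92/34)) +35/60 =81349433/138739956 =0.59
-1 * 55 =-55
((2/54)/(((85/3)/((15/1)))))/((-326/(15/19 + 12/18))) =-83/947682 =-0.00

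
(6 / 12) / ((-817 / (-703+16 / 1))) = 687 / 1634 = 0.42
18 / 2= 9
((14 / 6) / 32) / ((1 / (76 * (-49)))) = -6517 / 24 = -271.54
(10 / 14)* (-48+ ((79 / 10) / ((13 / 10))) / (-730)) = -455599 / 13286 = -34.29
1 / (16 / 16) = 1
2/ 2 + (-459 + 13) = -445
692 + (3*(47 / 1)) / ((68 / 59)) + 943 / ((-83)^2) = 381542499 / 468452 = 814.48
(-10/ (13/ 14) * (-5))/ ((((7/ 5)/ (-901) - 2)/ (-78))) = 18921000/ 9017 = 2098.37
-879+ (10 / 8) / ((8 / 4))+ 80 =-6387 / 8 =-798.38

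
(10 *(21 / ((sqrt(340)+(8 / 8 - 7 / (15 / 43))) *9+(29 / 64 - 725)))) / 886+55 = 23888174191485 / 434332602667 - 7168000 *sqrt(85) / 1302997808001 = 55.00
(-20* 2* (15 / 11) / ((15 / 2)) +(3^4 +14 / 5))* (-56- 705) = -3203049 / 55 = -58237.25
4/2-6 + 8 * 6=44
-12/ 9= -4/ 3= -1.33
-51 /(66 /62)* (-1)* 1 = 527 /11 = 47.91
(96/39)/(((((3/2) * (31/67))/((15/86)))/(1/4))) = 0.15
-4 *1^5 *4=-16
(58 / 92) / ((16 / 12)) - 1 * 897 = -164961 / 184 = -896.53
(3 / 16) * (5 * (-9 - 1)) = -75 / 8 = -9.38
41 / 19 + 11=13.16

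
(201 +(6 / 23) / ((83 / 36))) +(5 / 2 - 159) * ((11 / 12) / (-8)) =80286287 / 366528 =219.05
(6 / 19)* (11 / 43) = 66 / 817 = 0.08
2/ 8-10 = -39/ 4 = -9.75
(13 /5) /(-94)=-13 /470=-0.03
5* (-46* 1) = -230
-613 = -613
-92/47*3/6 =-46/47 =-0.98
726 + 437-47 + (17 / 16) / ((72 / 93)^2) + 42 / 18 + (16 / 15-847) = 12633877 / 46080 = 274.17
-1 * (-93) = 93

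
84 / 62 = 42 / 31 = 1.35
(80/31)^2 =6400/961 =6.66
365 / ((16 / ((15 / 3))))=1825 / 16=114.06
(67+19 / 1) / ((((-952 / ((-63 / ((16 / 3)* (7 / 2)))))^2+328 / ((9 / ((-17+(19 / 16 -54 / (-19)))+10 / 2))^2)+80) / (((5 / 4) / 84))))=75441780 / 4710272064071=0.00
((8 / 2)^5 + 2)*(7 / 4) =3591 / 2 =1795.50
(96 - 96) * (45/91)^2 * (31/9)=0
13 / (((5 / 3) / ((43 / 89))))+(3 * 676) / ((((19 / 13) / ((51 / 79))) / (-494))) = -15556472997 / 35155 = -442510.97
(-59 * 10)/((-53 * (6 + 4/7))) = 2065/1219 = 1.69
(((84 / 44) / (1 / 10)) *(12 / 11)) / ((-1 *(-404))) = 0.05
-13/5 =-2.60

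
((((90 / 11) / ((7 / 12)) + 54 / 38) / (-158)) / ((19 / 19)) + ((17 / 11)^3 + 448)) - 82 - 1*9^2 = 8071852993 / 27969634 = 288.59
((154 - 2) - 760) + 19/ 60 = -36461/ 60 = -607.68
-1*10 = -10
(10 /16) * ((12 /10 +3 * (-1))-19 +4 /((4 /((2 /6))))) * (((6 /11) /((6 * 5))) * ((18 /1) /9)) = -307 /660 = -0.47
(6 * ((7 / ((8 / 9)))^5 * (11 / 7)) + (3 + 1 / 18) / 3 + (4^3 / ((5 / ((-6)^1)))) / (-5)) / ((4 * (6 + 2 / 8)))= 11423.09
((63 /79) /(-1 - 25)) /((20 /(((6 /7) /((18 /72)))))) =-27 /5135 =-0.01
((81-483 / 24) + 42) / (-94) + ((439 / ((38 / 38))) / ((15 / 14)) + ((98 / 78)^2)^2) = 3576236877469 / 8698538160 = 411.13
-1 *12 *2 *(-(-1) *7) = -168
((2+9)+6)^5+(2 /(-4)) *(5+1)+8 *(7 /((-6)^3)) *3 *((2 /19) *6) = 80931650 /57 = 1419853.51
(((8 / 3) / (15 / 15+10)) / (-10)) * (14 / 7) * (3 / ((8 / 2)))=-2 / 55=-0.04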